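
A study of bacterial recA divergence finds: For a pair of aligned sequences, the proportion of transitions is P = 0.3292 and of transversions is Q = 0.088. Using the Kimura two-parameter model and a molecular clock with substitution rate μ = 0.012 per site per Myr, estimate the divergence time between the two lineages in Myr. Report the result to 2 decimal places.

30.60

Under the Kimura two-parameter model, d = −½ ln(1 − 2P − Q) − ¼ ln(1 − 2Q).
1 − 2P − Q = 0.2536, giving −½ ln(0.2536) = 0.685999.
1 − 2Q = 0.824, giving −¼ ln(0.824) = 0.048396.
d = 0.685999 + 0.048396 = 0.734395.
Under a molecular clock d = 2μt, so t = d/(2μ) = 0.734395 / (2 × 0.012) = 30.60 Myr.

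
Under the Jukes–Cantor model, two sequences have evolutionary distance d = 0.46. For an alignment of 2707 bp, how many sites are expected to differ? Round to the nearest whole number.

931

Invert JC69: p = (3/4)(1 − e^(−4d/3)) = 0.75 × (1 − e^(-0.613333)) = 0.75 × (1 − 0.541543) = 0.343843.
Expected differing sites = pL ≈ 0.343843 × 2707 = 930.783001 ≈ 931.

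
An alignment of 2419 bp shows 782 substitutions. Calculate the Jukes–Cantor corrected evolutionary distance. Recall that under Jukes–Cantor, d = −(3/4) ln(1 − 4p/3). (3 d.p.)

0.423

p = 782/2419 ≈ 0.323274.
d = −(3/4) ln(1 − 4p/3) = −0.75 ln(1 − 0.431032) = −0.75 ln(0.568968)
  = −0.75 × (-0.563931) = 0.422948 substitutions/site.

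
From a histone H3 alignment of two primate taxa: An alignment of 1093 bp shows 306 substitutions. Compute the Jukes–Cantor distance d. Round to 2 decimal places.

p = 306/1093 ≈ 0.279963.
d = −(3/4) ln(1 − 4p/3) = −0.75 ln(1 − 0.373284) = −0.75 ln(0.626716)
  = −0.75 × (-0.467262) = 0.350447 substitutions/site.

0.35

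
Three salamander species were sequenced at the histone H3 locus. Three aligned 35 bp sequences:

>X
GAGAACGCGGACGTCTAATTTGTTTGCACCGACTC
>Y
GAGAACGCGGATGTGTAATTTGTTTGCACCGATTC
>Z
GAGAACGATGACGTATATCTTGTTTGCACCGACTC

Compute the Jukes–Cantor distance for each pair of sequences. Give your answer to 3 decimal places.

d(X,Y) = 0.091, d(X,Z) = 0.158, d(Y,Z) = 0.233

X–Y: 3/35 sites differ → p ≈ 0.085714, d = −0.75 ln(1 − 0.114285) = 0.091020 ≈ 0.091.
X–Z: 5/35 sites differ → p ≈ 0.142857, d = −0.75 ln(1 − 0.190476) = 0.158482 ≈ 0.158.
Y–Z: 7/35 sites differ → p = 0.2, d = −0.75 ln(1 − 0.266667) = 0.232617 ≈ 0.233.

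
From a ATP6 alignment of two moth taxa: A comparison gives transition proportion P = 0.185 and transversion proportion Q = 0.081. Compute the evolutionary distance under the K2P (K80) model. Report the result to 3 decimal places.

Under the Kimura two-parameter model, d = −½ ln(1 − 2P − Q) − ¼ ln(1 − 2Q).
1 − 2P − Q = 0.549, giving −½ ln(0.549) = 0.299828.
1 − 2Q = 0.838, giving −¼ ln(0.838) = 0.044184.
d = 0.299828 + 0.044184 = 0.344012.

0.344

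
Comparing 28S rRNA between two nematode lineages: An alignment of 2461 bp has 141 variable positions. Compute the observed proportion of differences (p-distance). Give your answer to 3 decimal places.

p = 141/2461 = 0.057293… ≈ 0.057 (to 3 d.p.).

0.057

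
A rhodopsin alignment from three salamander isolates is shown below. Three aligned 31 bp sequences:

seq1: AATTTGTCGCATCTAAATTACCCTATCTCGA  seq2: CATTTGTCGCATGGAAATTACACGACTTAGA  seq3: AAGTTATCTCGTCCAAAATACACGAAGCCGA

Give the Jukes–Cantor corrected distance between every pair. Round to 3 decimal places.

d(seq1,seq2) = 0.316, d(seq1,seq3) = 0.481, d(seq2,seq3) = 0.544

seq1–seq2: 8/31 sites differ → p ≈ 0.258065, d = −0.75 ln(1 − 0.344087) = 0.316295 ≈ 0.316.
seq1–seq3: 11/31 sites differ → p ≈ 0.354839, d = −0.75 ln(1 − 0.473119) = 0.480585 ≈ 0.481.
seq2–seq3: 12/31 sites differ → p ≈ 0.387097, d = −0.75 ln(1 − 0.516129) = 0.544453 ≈ 0.544.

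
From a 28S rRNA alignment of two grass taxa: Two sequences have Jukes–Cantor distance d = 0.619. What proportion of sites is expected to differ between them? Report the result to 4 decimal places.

p = (3/4)(1 − e^(−4d/3)) = 0.75 × (1 − e^(-0.825333)) = 0.75 × (1 − 0.438089) = 0.421433.

0.4214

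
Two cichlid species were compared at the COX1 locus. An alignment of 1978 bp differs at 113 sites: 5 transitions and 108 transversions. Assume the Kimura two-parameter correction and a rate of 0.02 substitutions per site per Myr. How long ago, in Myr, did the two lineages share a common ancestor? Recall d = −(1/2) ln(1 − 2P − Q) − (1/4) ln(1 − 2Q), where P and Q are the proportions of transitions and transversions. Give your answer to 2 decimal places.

P = 5/1978 ≈ 0.002528 and Q = 108/1978 ≈ 0.054601.
Under the Kimura two-parameter model, d = −½ ln(1 − 2P − Q) − ¼ ln(1 − 2Q).
1 − 2P − Q = 0.940343, giving −½ ln(0.940343) = 0.030755.
1 − 2Q = 0.890798, giving −¼ ln(0.890798) = 0.028909.
d = 0.030755 + 0.028909 = 0.059664.
Under a molecular clock d = 2μt, so t = d/(2μ) = 0.059664 / (2 × 0.02) = 1.49 Myr.

1.49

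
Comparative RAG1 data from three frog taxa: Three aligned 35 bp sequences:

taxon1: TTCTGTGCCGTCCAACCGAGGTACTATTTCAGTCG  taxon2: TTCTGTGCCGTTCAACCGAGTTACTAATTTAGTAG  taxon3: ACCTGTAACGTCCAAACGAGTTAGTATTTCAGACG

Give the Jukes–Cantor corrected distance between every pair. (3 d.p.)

taxon1–taxon2: 5/35 sites differ → p ≈ 0.142857, d = −0.75 ln(1 − 0.190476) = 0.158482 ≈ 0.158.
taxon1–taxon3: 8/35 sites differ → p ≈ 0.228571, d = −0.75 ln(1 − 0.304761) = 0.272625 ≈ 0.273.
taxon2–taxon3: 11/35 sites differ → p ≈ 0.314286, d = −0.75 ln(1 − 0.419048) = 0.407315 ≈ 0.407.

d(taxon1,taxon2) = 0.158, d(taxon1,taxon3) = 0.273, d(taxon2,taxon3) = 0.407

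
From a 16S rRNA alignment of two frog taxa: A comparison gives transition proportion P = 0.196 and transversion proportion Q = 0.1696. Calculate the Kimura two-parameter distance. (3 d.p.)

0.516

Under the Kimura two-parameter model, d = −½ ln(1 − 2P − Q) − ¼ ln(1 − 2Q).
1 − 2P − Q = 0.4384, giving −½ ln(0.4384) = 0.412312.
1 − 2Q = 0.6608, giving −¼ ln(0.6608) = 0.103576.
d = 0.412312 + 0.103576 = 0.515888.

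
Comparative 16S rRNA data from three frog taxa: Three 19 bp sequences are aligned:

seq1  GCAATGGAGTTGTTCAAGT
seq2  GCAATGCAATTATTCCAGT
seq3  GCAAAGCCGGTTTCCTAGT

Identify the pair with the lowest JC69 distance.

seq1 and seq2

seq1–seq2: 4/19 differ, p = 0.211, d = 0.247.
seq1–seq3: 7/19 differ, p = 0.368, d = 0.507.
seq2–seq3: 7/19 differ, p = 0.368, d = 0.507.
The smallest distance is between seq1 and seq2.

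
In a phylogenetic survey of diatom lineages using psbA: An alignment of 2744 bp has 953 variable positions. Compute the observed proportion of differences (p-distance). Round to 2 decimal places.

0.35

p = 953/2744 = 0.347303… ≈ 0.35 (to 2 d.p.).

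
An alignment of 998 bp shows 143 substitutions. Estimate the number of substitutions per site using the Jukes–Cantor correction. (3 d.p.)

p = 143/998 ≈ 0.143287.
d = −(3/4) ln(1 − 4p/3) = −0.75 ln(1 − 0.191049) = −0.75 ln(0.808951)
  = −0.75 × (-0.212017) = 0.159013 substitutions/site.

0.159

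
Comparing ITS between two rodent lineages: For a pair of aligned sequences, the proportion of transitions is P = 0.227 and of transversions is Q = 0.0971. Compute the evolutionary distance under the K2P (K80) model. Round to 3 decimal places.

0.454

Under the Kimura two-parameter model, d = −½ ln(1 − 2P − Q) − ¼ ln(1 − 2Q).
1 − 2P − Q = 0.4489, giving −½ ln(0.4489) = 0.400478.
1 − 2Q = 0.8058, giving −¼ ln(0.8058) = 0.053980.
d = 0.400478 + 0.053980 = 0.454458.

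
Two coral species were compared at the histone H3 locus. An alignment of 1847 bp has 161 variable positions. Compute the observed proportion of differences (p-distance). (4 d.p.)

0.0872

p = 161/1847 = 0.087168… ≈ 0.0872 (to 4 d.p.).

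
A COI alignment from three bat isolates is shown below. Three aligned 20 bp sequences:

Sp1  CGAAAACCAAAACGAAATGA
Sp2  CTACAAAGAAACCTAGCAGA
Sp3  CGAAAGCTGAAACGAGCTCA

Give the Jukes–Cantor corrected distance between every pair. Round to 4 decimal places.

d(Sp1,Sp2) = 0.6872, d(Sp1,Sp3) = 0.3831, d(Sp2,Sp3) = 0.8240

Sp1–Sp2: 9/20 sites differ → p = 0.45, d = −0.75 ln(1 − 0.6) = 0.687218 ≈ 0.6872.
Sp1–Sp3: 6/20 sites differ → p = 0.3, d = −0.75 ln(1 − 0.4) = 0.383119 ≈ 0.3831.
Sp2–Sp3: 10/20 sites differ → p = 0.5, d = −0.75 ln(1 − 0.666667) = 0.823960 ≈ 0.8240.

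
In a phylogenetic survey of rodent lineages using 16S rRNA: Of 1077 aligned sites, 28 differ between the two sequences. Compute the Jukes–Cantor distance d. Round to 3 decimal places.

p = 28/1077 ≈ 0.025998.
d = −(3/4) ln(1 − 4p/3) = −0.75 ln(1 − 0.034664) = −0.75 ln(0.965336)
  = −0.75 × (-0.035279) = 0.026459 substitutions/site.

0.026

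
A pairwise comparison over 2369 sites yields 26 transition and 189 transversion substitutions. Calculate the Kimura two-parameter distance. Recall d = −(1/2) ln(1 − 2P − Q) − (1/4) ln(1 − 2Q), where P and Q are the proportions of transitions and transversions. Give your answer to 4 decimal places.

0.0971

P = 26/2369 ≈ 0.010975 and Q = 189/2369 ≈ 0.07978.
Under the Kimura two-parameter model, d = −½ ln(1 − 2P − Q) − ¼ ln(1 − 2Q).
1 − 2P − Q = 0.89827, giving −½ ln(0.89827) = 0.053642.
1 − 2Q = 0.84044, giving −¼ ln(0.84044) = 0.043457.
d = 0.053642 + 0.043457 = 0.097099.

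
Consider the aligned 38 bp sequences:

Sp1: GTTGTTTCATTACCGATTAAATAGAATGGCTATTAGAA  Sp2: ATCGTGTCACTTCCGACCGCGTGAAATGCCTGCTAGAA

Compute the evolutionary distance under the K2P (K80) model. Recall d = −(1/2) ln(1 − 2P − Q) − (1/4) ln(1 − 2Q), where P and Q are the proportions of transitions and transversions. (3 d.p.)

0.635

Of 38 sites, 11 differences are transitions and 4 are transversions, so P = 11/38 ≈ 0.289474 and Q = 4/38 ≈ 0.105263.
Under the Kimura two-parameter model, d = −½ ln(1 − 2P − Q) − ¼ ln(1 − 2Q).
1 − 2P − Q = 0.315789, giving −½ ln(0.315789) = 0.576341.
1 − 2Q = 0.789474, giving −¼ ln(0.789474) = 0.059097.
d = 0.576341 + 0.059097 = 0.635438.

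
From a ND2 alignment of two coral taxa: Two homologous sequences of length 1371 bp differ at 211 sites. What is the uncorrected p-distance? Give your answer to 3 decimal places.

p = 211/1371 = 0.153902… ≈ 0.154 (to 3 d.p.).

0.154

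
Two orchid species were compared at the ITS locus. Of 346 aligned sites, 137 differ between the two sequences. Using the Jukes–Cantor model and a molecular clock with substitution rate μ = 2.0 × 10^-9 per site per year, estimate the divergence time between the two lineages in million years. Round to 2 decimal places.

p = 137/346 ≈ 0.395954.
d = −(3/4) ln(1 − 4p/3) = −0.75 ln(1 − 0.527939) = −0.75 ln(0.472061)
  = −0.75 × (-0.750647) = 0.562985 substitutions/site.
Under a molecular clock d = 2μt, so t = d/(2μ) = 0.562985 / (2 × 2.0 × 10^-9) = 140.75 million years.

140.75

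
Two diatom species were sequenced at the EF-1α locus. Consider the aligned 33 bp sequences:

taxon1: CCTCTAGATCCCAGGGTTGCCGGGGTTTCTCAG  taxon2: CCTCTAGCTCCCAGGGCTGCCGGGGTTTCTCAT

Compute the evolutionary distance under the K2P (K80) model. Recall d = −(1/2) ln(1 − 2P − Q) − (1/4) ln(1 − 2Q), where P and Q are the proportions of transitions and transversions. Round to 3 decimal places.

0.097

Of 33 sites, 1 differences are transitions and 2 are transversions, so P = 1/33 ≈ 0.030303 and Q = 2/33 ≈ 0.060606.
Under the Kimura two-parameter model, d = −½ ln(1 − 2P − Q) − ¼ ln(1 − 2Q).
1 − 2P − Q = 0.878788, giving −½ ln(0.878788) = 0.064606.
1 − 2Q = 0.878788, giving −¼ ln(0.878788) = 0.032303.
d = 0.064606 + 0.032303 = 0.096909.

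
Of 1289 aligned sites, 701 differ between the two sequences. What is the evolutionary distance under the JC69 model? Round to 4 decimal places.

p = 701/1289 ≈ 0.543832.
d = −(3/4) ln(1 − 4p/3) = −0.75 ln(1 − 0.725109) = −0.75 ln(0.274891)
  = −0.75 × (-1.291381) = 0.968536 substitutions/site.

0.9685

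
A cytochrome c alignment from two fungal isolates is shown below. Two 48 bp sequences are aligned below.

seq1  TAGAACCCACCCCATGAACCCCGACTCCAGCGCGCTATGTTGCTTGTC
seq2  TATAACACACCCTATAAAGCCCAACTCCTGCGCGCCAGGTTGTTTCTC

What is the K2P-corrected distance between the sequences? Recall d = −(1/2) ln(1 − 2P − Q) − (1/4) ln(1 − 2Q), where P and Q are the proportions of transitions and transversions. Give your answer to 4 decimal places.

0.2747

Of 48 sites, 5 differences are transitions and 6 are transversions, so P = 5/48 ≈ 0.104167 and Q = 6/48 = 0.125.
Under the Kimura two-parameter model, d = −½ ln(1 − 2P − Q) − ¼ ln(1 − 2Q).
1 − 2P − Q = 0.666666, giving −½ ln(0.666666) = 0.202733.
1 − 2Q = 0.75, giving −¼ ln(0.75) = 0.071921.
d = 0.202733 + 0.071921 = 0.274654.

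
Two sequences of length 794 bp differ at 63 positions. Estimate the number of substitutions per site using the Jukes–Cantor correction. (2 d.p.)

p = 63/794 ≈ 0.079345.
d = −(3/4) ln(1 − 4p/3) = −0.75 ln(1 − 0.105793) = −0.75 ln(0.894207)
  = −0.75 × (-0.111818) = 0.083864 substitutions/site.

0.08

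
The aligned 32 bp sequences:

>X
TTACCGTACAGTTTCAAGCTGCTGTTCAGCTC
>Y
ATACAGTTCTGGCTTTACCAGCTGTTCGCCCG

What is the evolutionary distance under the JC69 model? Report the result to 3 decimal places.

0.657

The sequences differ at 14 of 32 sites, so p = 14/32 = 0.4375.
d = −(3/4) ln(1 − 4p/3) = −0.75 ln(1 − 0.583333) = −0.75 ln(0.416667)
  = −0.75 × (-0.875468) = 0.656601 substitutions/site.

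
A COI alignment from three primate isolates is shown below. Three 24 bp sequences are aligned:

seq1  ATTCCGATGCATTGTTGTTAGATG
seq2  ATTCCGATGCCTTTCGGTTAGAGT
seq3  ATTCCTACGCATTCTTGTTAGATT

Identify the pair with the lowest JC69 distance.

seq1–seq2: 6/24 differ, p = 0.250, d = 0.304.
seq1–seq3: 4/24 differ, p = 0.167, d = 0.188.
seq2–seq3: 7/24 differ, p = 0.292, d = 0.369.
The smallest distance is between seq1 and seq3.

seq1 and seq3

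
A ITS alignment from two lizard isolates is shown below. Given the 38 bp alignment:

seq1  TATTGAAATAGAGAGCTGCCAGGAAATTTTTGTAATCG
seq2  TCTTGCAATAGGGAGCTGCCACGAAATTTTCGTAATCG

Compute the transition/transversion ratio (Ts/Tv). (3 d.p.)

Transitions are A↔G and C↔T; transversions are all other mismatches.
Transitions: 2. Transversions: 3.
R = 2/3 = 0.666666… ≈ 0.667 (to 3 d.p.).

0.667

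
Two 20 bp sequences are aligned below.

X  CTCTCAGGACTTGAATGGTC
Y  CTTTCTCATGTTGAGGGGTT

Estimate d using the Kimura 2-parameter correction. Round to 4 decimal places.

0.6982

Of 20 sites, 4 differences are transitions and 5 are transversions, so P = 4/20 = 0.2 and Q = 5/20 = 0.25.
Under the Kimura two-parameter model, d = −½ ln(1 − 2P − Q) − ¼ ln(1 − 2Q).
1 − 2P − Q = 0.35, giving −½ ln(0.35) = 0.524911.
1 − 2Q = 0.5, giving −¼ ln(0.5) = 0.173287.
d = 0.524911 + 0.173287 = 0.698198.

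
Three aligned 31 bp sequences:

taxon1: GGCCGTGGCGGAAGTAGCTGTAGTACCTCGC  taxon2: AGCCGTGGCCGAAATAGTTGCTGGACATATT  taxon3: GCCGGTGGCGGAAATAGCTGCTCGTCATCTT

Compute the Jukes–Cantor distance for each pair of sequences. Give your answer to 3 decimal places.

d(taxon1,taxon2) = 0.481, d(taxon1,taxon3) = 0.481, d(taxon2,taxon3) = 0.316

taxon1–taxon2: 11/31 sites differ → p ≈ 0.354839, d = −0.75 ln(1 − 0.473119) = 0.480585 ≈ 0.481.
taxon1–taxon3: 11/31 sites differ → p ≈ 0.354839, d = −0.75 ln(1 − 0.473119) = 0.480585 ≈ 0.481.
taxon2–taxon3: 8/31 sites differ → p ≈ 0.258065, d = −0.75 ln(1 − 0.344087) = 0.316295 ≈ 0.316.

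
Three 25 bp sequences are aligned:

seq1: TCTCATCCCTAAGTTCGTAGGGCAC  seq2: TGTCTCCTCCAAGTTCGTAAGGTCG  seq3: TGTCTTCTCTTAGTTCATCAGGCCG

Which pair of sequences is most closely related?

seq1–seq2: 9/25 differ, p = 0.360, d = 0.490.
seq1–seq3: 9/25 differ, p = 0.360, d = 0.490.
seq2–seq3: 6/25 differ, p = 0.240, d = 0.289.
The smallest distance is between seq2 and seq3.

seq2 and seq3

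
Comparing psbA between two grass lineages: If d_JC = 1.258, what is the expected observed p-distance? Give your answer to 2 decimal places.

0.61

p = (3/4)(1 − e^(−4d/3)) = 0.75 × (1 − e^(-1.677333)) = 0.75 × (1 − 0.186872) = 0.609846.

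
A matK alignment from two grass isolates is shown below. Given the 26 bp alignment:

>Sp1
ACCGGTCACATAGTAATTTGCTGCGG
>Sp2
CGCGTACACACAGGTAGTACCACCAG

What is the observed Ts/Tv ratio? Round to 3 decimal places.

0.182

Transitions are A↔G and C↔T; transversions are all other mismatches.
Transitions: 2. Transversions: 11.
R = 2/11 = 0.181818… ≈ 0.182 (to 3 d.p.).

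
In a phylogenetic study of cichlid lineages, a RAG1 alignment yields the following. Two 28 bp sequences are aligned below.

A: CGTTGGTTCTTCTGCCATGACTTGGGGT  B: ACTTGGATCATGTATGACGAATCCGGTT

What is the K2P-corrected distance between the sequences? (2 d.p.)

Of 28 sites, 4 differences are transitions and 9 are transversions, so P = 4/28 ≈ 0.142857 and Q = 9/28 ≈ 0.321429.
Under the Kimura two-parameter model, d = −½ ln(1 − 2P − Q) − ¼ ln(1 − 2Q).
1 − 2P − Q = 0.392857, giving −½ ln(0.392857) = 0.467155.
1 − 2Q = 0.357142, giving −¼ ln(0.357142) = 0.257405.
d = 0.467155 + 0.257405 = 0.724560.

0.72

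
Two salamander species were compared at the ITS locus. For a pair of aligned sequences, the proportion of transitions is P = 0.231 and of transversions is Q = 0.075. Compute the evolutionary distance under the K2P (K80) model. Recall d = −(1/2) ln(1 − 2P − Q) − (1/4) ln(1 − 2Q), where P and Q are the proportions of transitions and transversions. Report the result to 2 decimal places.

Under the Kimura two-parameter model, d = −½ ln(1 − 2P − Q) − ¼ ln(1 − 2Q).
1 − 2P − Q = 0.463, giving −½ ln(0.463) = 0.385014.
1 − 2Q = 0.85, giving −¼ ln(0.85) = 0.040630.
d = 0.385014 + 0.040630 = 0.425644.

0.43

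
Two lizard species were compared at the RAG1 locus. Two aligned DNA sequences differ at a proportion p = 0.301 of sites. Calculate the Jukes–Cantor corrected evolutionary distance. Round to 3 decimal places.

d = −(3/4) ln(1 − 4p/3) = −0.75 ln(1 − 0.401333) = −0.75 ln(0.598667)
  = −0.75 × (-0.513050) = 0.384788 substitutions/site.

0.385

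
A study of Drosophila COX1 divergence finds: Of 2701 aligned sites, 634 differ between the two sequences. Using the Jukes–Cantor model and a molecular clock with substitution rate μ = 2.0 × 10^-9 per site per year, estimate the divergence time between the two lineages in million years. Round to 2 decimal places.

70.38

p = 634/2701 ≈ 0.234728.
d = −(3/4) ln(1 − 4p/3) = −0.75 ln(1 − 0.312971) = −0.75 ln(0.687029)
  = −0.75 × (-0.375379) = 0.281534 substitutions/site.
Under a molecular clock d = 2μt, so t = d/(2μ) = 0.281534 / (2 × 2.0 × 10^-9) = 70.38 million years.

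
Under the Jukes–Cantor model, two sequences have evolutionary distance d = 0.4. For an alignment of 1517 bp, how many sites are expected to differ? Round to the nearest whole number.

470

Invert JC69: p = (3/4)(1 − e^(−4d/3)) = 0.75 × (1 − e^(-0.533333)) = 0.75 × (1 − 0.586646) = 0.310016.
Expected differing sites = pL ≈ 0.310016 × 1517 = 470.294272 ≈ 470.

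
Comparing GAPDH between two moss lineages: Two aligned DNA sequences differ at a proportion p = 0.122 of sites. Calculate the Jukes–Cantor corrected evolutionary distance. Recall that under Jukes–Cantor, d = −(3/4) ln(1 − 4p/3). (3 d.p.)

0.133

d = −(3/4) ln(1 − 4p/3) = −0.75 ln(1 − 0.162667) = −0.75 ln(0.837333)
  = −0.75 × (-0.177533) = 0.133150 substitutions/site.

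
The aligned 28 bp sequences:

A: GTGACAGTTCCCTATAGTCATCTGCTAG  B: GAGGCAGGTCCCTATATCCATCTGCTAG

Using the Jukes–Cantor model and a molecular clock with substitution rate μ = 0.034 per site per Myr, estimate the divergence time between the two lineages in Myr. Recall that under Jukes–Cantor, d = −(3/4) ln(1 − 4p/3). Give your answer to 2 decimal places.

The sequences differ at 5 of 28 sites (2, 4, 8, 17, 18), so p = 5/28 ≈ 0.178571.
d = −(3/4) ln(1 − 4p/3) = −0.75 ln(1 − 0.238095) = −0.75 ln(0.761905)
  = −0.75 × (-0.271933) = 0.203950 substitutions/site.
Under a molecular clock d = 2μt, so t = d/(2μ) = 0.203950 / (2 × 0.034) = 3.00 Myr.

3.00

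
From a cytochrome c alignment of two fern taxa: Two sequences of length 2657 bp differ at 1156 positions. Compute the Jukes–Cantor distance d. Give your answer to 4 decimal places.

p = 1156/2657 ≈ 0.435077.
d = −(3/4) ln(1 − 4p/3) = −0.75 ln(1 − 0.580103) = −0.75 ln(0.419897)
  = −0.75 × (-0.867746) = 0.650810 substitutions/site.

0.6508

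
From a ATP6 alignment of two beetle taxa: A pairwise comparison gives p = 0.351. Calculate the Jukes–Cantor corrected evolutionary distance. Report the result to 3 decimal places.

0.473

d = −(3/4) ln(1 − 4p/3) = −0.75 ln(1 − 0.468) = −0.75 ln(0.532)
  = −0.75 × (-0.631112) = 0.473334 substitutions/site.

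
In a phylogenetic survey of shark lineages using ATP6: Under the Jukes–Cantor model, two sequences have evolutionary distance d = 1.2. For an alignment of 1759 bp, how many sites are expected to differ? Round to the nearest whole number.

1053

Invert JC69: p = (3/4)(1 − e^(−4d/3)) = 0.75 × (1 − e^(-1.6)) = 0.75 × (1 − 0.201897) = 0.598577.
Expected differing sites = pL ≈ 0.598577 × 1759 = 1052.896943 ≈ 1053.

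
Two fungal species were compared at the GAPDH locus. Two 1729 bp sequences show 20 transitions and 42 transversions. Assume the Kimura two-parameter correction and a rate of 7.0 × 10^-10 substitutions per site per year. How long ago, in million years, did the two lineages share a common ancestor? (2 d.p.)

P = 20/1729 ≈ 0.011567 and Q = 42/1729 ≈ 0.024291.
Under the Kimura two-parameter model, d = −½ ln(1 − 2P − Q) − ¼ ln(1 − 2Q).
1 − 2P − Q = 0.952575, giving −½ ln(0.952575) = 0.024293.
1 − 2Q = 0.951418, giving −¼ ln(0.951418) = 0.012450.
d = 0.024293 + 0.012450 = 0.036743.
Under a molecular clock d = 2μt, so t = d/(2μ) = 0.036743 / (2 × 7.0 × 10^-10) = 26.25 million years.

26.25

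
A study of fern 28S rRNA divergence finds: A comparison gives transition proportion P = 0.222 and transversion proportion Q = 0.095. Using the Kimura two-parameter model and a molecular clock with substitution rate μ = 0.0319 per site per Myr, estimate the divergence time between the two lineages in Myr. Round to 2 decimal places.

Under the Kimura two-parameter model, d = −½ ln(1 − 2P − Q) − ¼ ln(1 − 2Q).
1 − 2P − Q = 0.461, giving −½ ln(0.461) = 0.387179.
1 − 2Q = 0.81, giving −¼ ln(0.81) = 0.052680.
d = 0.387179 + 0.052680 = 0.439859.
Under a molecular clock d = 2μt, so t = d/(2μ) = 0.439859 / (2 × 0.0319) = 6.89 Myr.

6.89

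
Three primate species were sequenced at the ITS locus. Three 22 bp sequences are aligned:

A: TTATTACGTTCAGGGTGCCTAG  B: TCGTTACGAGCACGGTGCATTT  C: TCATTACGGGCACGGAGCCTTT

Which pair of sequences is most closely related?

A–B: 8/22 differ, p = 0.364, d = 0.497.
A–C: 7/22 differ, p = 0.318, d = 0.414.
B–C: 4/22 differ, p = 0.182, d = 0.208.
The smallest distance is between B and C.

B and C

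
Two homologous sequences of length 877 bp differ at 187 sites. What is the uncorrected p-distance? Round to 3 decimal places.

p = 187/877 = 0.213226… ≈ 0.213 (to 3 d.p.).

0.213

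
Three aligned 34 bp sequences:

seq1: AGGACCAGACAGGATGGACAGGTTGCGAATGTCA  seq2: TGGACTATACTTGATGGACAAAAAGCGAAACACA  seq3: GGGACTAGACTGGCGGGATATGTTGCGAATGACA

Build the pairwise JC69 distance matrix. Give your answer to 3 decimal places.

seq1–seq2: 12/34 sites differ → p ≈ 0.352941, d = −0.75 ln(1 − 0.470588) = 0.476991 ≈ 0.477.
seq1–seq3: 8/34 sites differ → p ≈ 0.235294, d = −0.75 ln(1 − 0.313725) = 0.282358 ≈ 0.282.
seq2–seq3: 12/34 sites differ → p ≈ 0.352941, d = −0.75 ln(1 − 0.470588) = 0.476991 ≈ 0.477.

d(seq1,seq2) = 0.477, d(seq1,seq3) = 0.282, d(seq2,seq3) = 0.477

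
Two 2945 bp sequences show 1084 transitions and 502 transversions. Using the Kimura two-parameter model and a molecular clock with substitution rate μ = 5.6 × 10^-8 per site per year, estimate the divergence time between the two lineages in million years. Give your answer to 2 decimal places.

P = 1084/2945 ≈ 0.368081 and Q = 502/2945 ≈ 0.170458.
Under the Kimura two-parameter model, d = −½ ln(1 − 2P − Q) − ¼ ln(1 − 2Q).
1 − 2P − Q = 0.09338, giving −½ ln(0.09338) = 1.185539.
1 − 2Q = 0.659084, giving −¼ ln(0.659084) = 0.104226.
d = 1.185539 + 0.104226 = 1.289765.
Under a molecular clock d = 2μt, so t = d/(2μ) = 1.289765 / (2 × 5.6 × 10^-8) = 11.52 million years.

11.52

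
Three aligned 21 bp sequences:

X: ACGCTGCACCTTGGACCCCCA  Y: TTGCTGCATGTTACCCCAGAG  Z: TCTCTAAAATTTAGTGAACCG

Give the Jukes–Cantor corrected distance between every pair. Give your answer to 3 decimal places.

X–Y: 11/21 sites differ → p ≈ 0.52381, d = −0.75 ln(1 − 0.698413) = 0.899023 ≈ 0.899.
X–Z: 12/21 sites differ → p ≈ 0.571429, d = −0.75 ln(1 − 0.761905) = 1.076314 ≈ 1.076.
Y–Z: 12/21 sites differ → p ≈ 0.571429, d = −0.75 ln(1 − 0.761905) = 1.076314 ≈ 1.076.

d(X,Y) = 0.899, d(X,Z) = 1.076, d(Y,Z) = 1.076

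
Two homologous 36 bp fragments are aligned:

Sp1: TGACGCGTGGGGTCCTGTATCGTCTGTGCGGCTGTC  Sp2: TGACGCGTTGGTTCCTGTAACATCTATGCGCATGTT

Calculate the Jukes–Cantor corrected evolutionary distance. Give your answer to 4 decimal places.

0.2635

The sequences differ at 8 of 36 sites (9, 12, 20, 22, 26, 31, 32, 36), so p = 8/36 ≈ 0.222222.
d = −(3/4) ln(1 − 4p/3) = −0.75 ln(1 − 0.296296) = −0.75 ln(0.703704)
  = −0.75 × (-0.351397) = 0.263548 substitutions/site.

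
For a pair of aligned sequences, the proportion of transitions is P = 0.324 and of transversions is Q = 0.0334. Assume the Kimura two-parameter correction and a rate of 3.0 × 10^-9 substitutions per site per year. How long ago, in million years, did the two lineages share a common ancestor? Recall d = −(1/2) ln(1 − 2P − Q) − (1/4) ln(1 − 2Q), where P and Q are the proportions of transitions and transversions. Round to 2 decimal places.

Under the Kimura two-parameter model, d = −½ ln(1 − 2P − Q) − ¼ ln(1 − 2Q).
1 − 2P − Q = 0.3186, giving −½ ln(0.3186) = 0.571909.
1 − 2Q = 0.9332, giving −¼ ln(0.9332) = 0.017284.
d = 0.571909 + 0.017284 = 0.589193.
Under a molecular clock d = 2μt, so t = d/(2μ) = 0.589193 / (2 × 3.0 × 10^-9) = 98.20 million years.

98.20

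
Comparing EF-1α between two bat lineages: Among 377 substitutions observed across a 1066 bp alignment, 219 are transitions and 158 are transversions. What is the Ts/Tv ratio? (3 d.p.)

R = 219/158 = 1.386075… ≈ 1.386 (to 3 d.p.).

1.386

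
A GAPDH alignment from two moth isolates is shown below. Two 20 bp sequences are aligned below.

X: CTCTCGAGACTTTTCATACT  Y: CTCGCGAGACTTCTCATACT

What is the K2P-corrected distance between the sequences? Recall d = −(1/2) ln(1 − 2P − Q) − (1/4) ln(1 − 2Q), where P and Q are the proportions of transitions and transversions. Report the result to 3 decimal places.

0.108

Of 20 sites, 1 differences are transitions and 1 are transversions, so P = 1/20 = 0.05 and Q = 1/20 = 0.05.
Under the Kimura two-parameter model, d = −½ ln(1 − 2P − Q) − ¼ ln(1 − 2Q).
1 − 2P − Q = 0.85, giving −½ ln(0.85) = 0.081259.
1 − 2Q = 0.9, giving −¼ ln(0.9) = 0.026340.
d = 0.081259 + 0.026340 = 0.107599.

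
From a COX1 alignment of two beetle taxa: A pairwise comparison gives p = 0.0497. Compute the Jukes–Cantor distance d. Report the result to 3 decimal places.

0.051

d = −(3/4) ln(1 − 4p/3) = −0.75 ln(1 − 0.066267) = −0.75 ln(0.933733)
  = −0.75 × (-0.068565) = 0.051424 substitutions/site.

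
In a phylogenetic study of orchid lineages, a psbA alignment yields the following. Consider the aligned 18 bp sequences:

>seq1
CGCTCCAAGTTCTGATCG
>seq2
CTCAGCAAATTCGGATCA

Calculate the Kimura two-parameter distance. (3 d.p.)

0.441

Of 18 sites, 2 differences are transitions and 4 are transversions, so P = 2/18 ≈ 0.111111 and Q = 4/18 ≈ 0.222222.
Under the Kimura two-parameter model, d = −½ ln(1 − 2P − Q) − ¼ ln(1 − 2Q).
1 − 2P − Q = 0.555556, giving −½ ln(0.555556) = 0.293893.
1 − 2Q = 0.555556, giving −¼ ln(0.555556) = 0.146946.
d = 0.293893 + 0.146946 = 0.440839.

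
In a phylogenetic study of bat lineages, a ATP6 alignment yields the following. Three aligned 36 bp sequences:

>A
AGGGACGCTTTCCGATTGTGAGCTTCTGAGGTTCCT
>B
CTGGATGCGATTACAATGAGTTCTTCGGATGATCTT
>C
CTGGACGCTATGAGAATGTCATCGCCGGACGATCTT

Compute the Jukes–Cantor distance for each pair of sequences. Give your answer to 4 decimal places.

A–B: 16/36 sites differ → p ≈ 0.444444, d = −0.75 ln(1 − 0.592592) = 0.673455 ≈ 0.6735.
A–C: 14/36 sites differ → p ≈ 0.388889, d = −0.75 ln(1 − 0.518519) = 0.548166 ≈ 0.5482.
B–C: 10/36 sites differ → p ≈ 0.277778, d = −0.75 ln(1 − 0.370371) = 0.346968 ≈ 0.3470.

d(A,B) = 0.6735, d(A,C) = 0.5482, d(B,C) = 0.3470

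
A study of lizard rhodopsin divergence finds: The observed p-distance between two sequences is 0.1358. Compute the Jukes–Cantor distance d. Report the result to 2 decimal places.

d = −(3/4) ln(1 − 4p/3) = −0.75 ln(1 − 0.181067) = −0.75 ln(0.818933)
  = −0.75 × (-0.199753) = 0.149815 substitutions/site.

0.15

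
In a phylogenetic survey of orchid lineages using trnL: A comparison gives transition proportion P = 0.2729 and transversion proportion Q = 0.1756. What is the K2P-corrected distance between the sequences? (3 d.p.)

Under the Kimura two-parameter model, d = −½ ln(1 − 2P − Q) − ¼ ln(1 − 2Q).
1 − 2P − Q = 0.2786, giving −½ ln(0.2786) = 0.638989.
1 − 2Q = 0.6488, giving −¼ ln(0.6488) = 0.108158.
d = 0.638989 + 0.108158 = 0.747147.

0.747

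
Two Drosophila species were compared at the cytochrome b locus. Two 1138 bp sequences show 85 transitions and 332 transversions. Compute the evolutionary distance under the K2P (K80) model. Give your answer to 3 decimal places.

0.510

P = 85/1138 ≈ 0.074692 and Q = 332/1138 ≈ 0.29174.
Under the Kimura two-parameter model, d = −½ ln(1 − 2P − Q) − ¼ ln(1 − 2Q).
1 − 2P − Q = 0.558876, giving −½ ln(0.558876) = 0.290914.
1 − 2Q = 0.41652, giving −¼ ln(0.41652) = 0.218955.
d = 0.290914 + 0.218955 = 0.509869.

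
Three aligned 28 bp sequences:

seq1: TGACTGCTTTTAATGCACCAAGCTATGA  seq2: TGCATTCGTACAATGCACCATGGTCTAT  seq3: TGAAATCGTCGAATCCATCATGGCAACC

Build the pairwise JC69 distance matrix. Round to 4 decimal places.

d(seq1,seq2) = 0.5565, d(seq1,seq3) = 0.8240, d(seq2,seq3) = 0.5565

seq1–seq2: 11/28 sites differ → p ≈ 0.392857, d = −0.75 ln(1 − 0.523809) = 0.556452 ≈ 0.5565.
seq1–seq3: 14/28 sites differ → p = 0.5, d = −0.75 ln(1 − 0.666667) = 0.823960 ≈ 0.8240.
seq2–seq3: 11/28 sites differ → p ≈ 0.392857, d = −0.75 ln(1 − 0.523809) = 0.556452 ≈ 0.5565.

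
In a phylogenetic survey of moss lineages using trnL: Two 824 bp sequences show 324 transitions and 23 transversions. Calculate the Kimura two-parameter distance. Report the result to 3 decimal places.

0.856

P = 324/824 ≈ 0.393204 and Q = 23/824 ≈ 0.027913.
Under the Kimura two-parameter model, d = −½ ln(1 − 2P − Q) − ¼ ln(1 − 2Q).
1 − 2P − Q = 0.185679, giving −½ ln(0.185679) = 0.841868.
1 − 2Q = 0.944174, giving −¼ ln(0.944174) = 0.014361.
d = 0.841868 + 0.014361 = 0.856229.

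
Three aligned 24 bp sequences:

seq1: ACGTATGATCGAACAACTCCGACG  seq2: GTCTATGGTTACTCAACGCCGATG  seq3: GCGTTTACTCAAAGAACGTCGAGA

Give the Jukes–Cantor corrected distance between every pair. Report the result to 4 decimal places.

d(seq1,seq2) = 0.6082, d(seq1,seq3) = 0.6082, d(seq2,seq3) = 0.8240

seq1–seq2: 10/24 sites differ → p ≈ 0.416667, d = −0.75 ln(1 − 0.555556) = 0.608198 ≈ 0.6082.
seq1–seq3: 10/24 sites differ → p ≈ 0.416667, d = −0.75 ln(1 − 0.555556) = 0.608198 ≈ 0.6082.
seq2–seq3: 12/24 sites differ → p = 0.5, d = −0.75 ln(1 − 0.666667) = 0.823960 ≈ 0.8240.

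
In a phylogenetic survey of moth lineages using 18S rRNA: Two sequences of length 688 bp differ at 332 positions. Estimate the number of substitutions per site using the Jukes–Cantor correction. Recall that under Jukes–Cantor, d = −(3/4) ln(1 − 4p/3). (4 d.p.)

p = 332/688 ≈ 0.482558.
d = −(3/4) ln(1 − 4p/3) = −0.75 ln(1 − 0.643411) = −0.75 ln(0.356589)
  = −0.75 × (-1.031171) = 0.773378 substitutions/site.

0.7734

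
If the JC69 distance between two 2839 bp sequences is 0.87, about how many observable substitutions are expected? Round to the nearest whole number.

1462

Invert JC69: p = (3/4)(1 − e^(−4d/3)) = 0.75 × (1 − e^(-1.16)) = 0.75 × (1 − 0.313486) = 0.514886.
Expected differing sites = pL ≈ 0.514886 × 2839 = 1461.761354 ≈ 1462.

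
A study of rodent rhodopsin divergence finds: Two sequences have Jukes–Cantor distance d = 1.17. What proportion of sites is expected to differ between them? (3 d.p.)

0.592

p = (3/4)(1 − e^(−4d/3)) = 0.75 × (1 − e^(-1.56)) = 0.75 × (1 − 0.210136) = 0.592398.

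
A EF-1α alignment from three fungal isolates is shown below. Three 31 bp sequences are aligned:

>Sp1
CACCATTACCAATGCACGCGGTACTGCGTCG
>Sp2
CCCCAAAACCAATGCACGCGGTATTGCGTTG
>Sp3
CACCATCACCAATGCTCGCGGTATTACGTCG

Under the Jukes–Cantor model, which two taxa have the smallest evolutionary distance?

Sp1 and Sp3

Sp1–Sp2: 5/31 differ, p = 0.161, d = 0.182.
Sp1–Sp3: 4/31 differ, p = 0.129, d = 0.142.
Sp2–Sp3: 6/31 differ, p = 0.194, d = 0.224.
The smallest distance is between Sp1 and Sp3.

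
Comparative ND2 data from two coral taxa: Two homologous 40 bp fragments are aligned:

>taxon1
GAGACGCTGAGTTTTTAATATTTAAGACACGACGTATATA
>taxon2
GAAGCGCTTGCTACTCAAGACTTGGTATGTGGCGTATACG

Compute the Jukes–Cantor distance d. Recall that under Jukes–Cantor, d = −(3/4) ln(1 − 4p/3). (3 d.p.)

0.752

The sequences differ at 19 of 40 sites, so p = 19/40 = 0.475.
d = −(3/4) ln(1 − 4p/3) = −0.75 ln(1 − 0.633333) = −0.75 ln(0.366667)
  = −0.75 × (-1.003301) = 0.752476 substitutions/site.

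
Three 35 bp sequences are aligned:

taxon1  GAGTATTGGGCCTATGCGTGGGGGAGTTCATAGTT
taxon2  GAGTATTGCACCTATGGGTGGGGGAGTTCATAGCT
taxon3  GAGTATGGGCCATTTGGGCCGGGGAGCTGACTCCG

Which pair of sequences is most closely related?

taxon1 and taxon2

taxon1–taxon2: 4/35 differ, p = 0.114, d = 0.124.
taxon1–taxon3: 14/35 differ, p = 0.400, d = 0.572.
taxon2–taxon3: 13/35 differ, p = 0.371, d = 0.513.
The smallest distance is between taxon1 and taxon2.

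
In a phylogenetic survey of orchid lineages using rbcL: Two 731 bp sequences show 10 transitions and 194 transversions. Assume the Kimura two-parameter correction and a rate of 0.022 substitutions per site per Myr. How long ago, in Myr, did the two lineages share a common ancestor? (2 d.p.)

P = 10/731 ≈ 0.01368 and Q = 194/731 ≈ 0.26539.
Under the Kimura two-parameter model, d = −½ ln(1 − 2P − Q) − ¼ ln(1 − 2Q).
1 − 2P − Q = 0.70725, giving −½ ln(0.70725) = 0.173186.
1 − 2Q = 0.46922, giving −¼ ln(0.46922) = 0.189171.
d = 0.173186 + 0.189171 = 0.362357.
Under a molecular clock d = 2μt, so t = d/(2μ) = 0.362357 / (2 × 0.022) = 8.24 Myr.

8.24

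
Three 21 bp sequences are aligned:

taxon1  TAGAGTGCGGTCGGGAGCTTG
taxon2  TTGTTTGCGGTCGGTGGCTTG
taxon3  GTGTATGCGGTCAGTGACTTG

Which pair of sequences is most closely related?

taxon1–taxon2: 5/21 differ, p = 0.238, d = 0.286.
taxon1–taxon3: 8/21 differ, p = 0.381, d = 0.532.
taxon2–taxon3: 4/21 differ, p = 0.190, d = 0.220.
The smallest distance is between taxon2 and taxon3.

taxon2 and taxon3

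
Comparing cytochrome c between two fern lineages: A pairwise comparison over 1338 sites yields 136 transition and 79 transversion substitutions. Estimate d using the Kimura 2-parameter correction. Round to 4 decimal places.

0.1835

P = 136/1338 ≈ 0.101644 and Q = 79/1338 ≈ 0.059043.
Under the Kimura two-parameter model, d = −½ ln(1 − 2P − Q) − ¼ ln(1 − 2Q).
1 − 2P − Q = 0.737669, giving −½ ln(0.737669) = 0.152130.
1 − 2Q = 0.881914, giving −¼ ln(0.881914) = 0.031415.
d = 0.152130 + 0.031415 = 0.183545.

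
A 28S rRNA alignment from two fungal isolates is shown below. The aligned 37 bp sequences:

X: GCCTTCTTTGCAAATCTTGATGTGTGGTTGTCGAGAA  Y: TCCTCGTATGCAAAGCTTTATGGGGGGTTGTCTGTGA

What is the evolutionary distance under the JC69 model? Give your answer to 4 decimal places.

0.4248

The sequences differ at 12 of 37 sites, so p = 12/37 ≈ 0.324324.
d = −(3/4) ln(1 − 4p/3) = −0.75 ln(1 − 0.432432) = −0.75 ln(0.567568)
  = −0.75 × (-0.566395) = 0.424796 substitutions/site.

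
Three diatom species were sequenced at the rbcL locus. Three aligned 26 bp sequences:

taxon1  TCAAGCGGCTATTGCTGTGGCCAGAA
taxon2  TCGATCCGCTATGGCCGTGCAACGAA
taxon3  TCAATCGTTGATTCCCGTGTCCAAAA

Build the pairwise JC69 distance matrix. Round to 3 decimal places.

taxon1–taxon2: 9/26 sites differ → p ≈ 0.346154, d = −0.75 ln(1 − 0.461539) = 0.464280 ≈ 0.464.
taxon1–taxon3: 8/26 sites differ → p ≈ 0.307692, d = −0.75 ln(1 − 0.410256) = 0.396050 ≈ 0.396.
taxon2–taxon3: 12/26 sites differ → p ≈ 0.461538, d = −0.75 ln(1 − 0.615384) = 0.716632 ≈ 0.717.

d(taxon1,taxon2) = 0.464, d(taxon1,taxon3) = 0.396, d(taxon2,taxon3) = 0.717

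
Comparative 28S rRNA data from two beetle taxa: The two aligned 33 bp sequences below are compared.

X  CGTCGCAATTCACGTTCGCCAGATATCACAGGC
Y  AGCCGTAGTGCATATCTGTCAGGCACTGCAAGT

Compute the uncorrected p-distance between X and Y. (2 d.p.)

0.52

The sequences differ at 17 of 33 positions.
p = 17/33 = 0.515151… ≈ 0.52 (to 2 d.p.).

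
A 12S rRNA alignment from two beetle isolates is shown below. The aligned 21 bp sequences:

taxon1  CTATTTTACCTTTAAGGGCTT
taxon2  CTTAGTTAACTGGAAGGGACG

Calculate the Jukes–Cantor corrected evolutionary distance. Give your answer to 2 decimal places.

The sequences differ at 9 of 21 sites (3, 4, 5, 9, 12, 13, 19, 20, 21), so p = 9/21 ≈ 0.428571.
d = −(3/4) ln(1 − 4p/3) = −0.75 ln(1 − 0.571428) = −0.75 ln(0.428572)
  = −0.75 × (-0.847297) = 0.635473 substitutions/site.

0.64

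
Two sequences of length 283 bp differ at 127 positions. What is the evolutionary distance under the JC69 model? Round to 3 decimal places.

p = 127/283 ≈ 0.448763.
d = −(3/4) ln(1 − 4p/3) = −0.75 ln(1 − 0.598351) = −0.75 ln(0.401649)
  = −0.75 × (-0.912177) = 0.684133 substitutions/site.

0.684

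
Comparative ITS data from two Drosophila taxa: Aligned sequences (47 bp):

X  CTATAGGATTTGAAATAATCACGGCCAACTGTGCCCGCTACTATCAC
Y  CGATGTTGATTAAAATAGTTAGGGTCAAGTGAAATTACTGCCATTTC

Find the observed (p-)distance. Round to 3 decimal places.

The sequences differ at 22 of 47 positions.
p = 22/47 = 0.468085… ≈ 0.468 (to 3 d.p.).

0.468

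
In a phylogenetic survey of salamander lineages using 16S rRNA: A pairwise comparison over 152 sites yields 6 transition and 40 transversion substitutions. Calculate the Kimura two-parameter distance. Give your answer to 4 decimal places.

0.3962

P = 6/152 ≈ 0.039474 and Q = 40/152 ≈ 0.263158.
Under the Kimura two-parameter model, d = −½ ln(1 − 2P − Q) − ¼ ln(1 − 2Q).
1 − 2P − Q = 0.657894, giving −½ ln(0.657894) = 0.209356.
1 − 2Q = 0.473684, giving −¼ ln(0.473684) = 0.186804.
d = 0.209356 + 0.186804 = 0.396160.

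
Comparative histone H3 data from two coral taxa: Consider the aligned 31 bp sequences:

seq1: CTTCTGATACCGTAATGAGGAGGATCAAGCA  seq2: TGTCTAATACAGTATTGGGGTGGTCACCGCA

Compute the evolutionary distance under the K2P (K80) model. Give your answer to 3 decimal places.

0.544

Of 31 sites, 4 differences are transitions and 8 are transversions, so P = 4/31 ≈ 0.129032 and Q = 8/31 ≈ 0.258065.
Under the Kimura two-parameter model, d = −½ ln(1 − 2P − Q) − ¼ ln(1 − 2Q).
1 − 2P − Q = 0.483871, giving −½ ln(0.483871) = 0.362968.
1 − 2Q = 0.48387, giving −¼ ln(0.48387) = 0.181485.
d = 0.362968 + 0.181485 = 0.544453.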